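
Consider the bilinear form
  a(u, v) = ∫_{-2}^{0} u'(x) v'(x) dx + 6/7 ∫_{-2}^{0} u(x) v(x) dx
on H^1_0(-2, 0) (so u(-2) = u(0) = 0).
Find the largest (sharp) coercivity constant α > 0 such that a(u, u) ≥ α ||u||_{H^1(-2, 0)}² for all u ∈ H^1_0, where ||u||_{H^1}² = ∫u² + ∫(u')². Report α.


α = (24/7 + π^2)/(4 + π^2)

Coercivity of a(·,·) on H^1_0(-2, 0) means a(u, u) ≥ α ||u||_{H^1}² for every u ∈ H^1_0.
The interval has length L = 2, and Poincaré/coercivity depend only on L. Here a(u, u) = ∫(u')² + (6/7)·∫u².
Here 0 < c = 6/7 < 1. The condition a(u,u) ≥ α||u||_{H^1}² reads (1−α)∫(u')² ≥ (α−c)∫u². Any admissible α is ≤ 1 (rapidly oscillating u have ∫u²/∫(u')² → 0), and α = 1 would force 0 ≥ (1−c)∫u², impossible since c < 1; so 1−α > 0. By the sharp Poincaré inequality on H^1_0 of an interval of length L, ∫(u')² ≥ (π/L)²∫u² with equality for the first sine mode sin(π(x−x₀)/L) (x₀ the left endpoint), so the inequality holds for all u iff (1−α)(π/L)² ≥ α − c, i.e. α ≤ ((π/L)² + c)/((π/L)² + 1) = (1 + c(L/π)²)/(1 + (L/π)²). With (π/L)² = π^2/4 and c = 6/7, the largest admissible constant is α = ((π/L)² + c)/((π/L)² + 1).
Simplifying, α = (24/7 + π^2)/(4 + π^2).


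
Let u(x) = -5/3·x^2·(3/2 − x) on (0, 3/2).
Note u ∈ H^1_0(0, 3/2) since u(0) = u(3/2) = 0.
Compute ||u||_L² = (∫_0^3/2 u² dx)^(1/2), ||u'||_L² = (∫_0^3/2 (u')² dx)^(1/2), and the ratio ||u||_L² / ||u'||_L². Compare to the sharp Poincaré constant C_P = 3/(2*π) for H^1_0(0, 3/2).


||u||_L² / ||u'||_L² = 3*sqrt(14)/28 < C_P = 3/(2*π).

u(x) = -5/3·x^2·(3/2 − x), so u'(x) = 5*x*(x - 1).
u(x) = -5/3·x^2·(3/2 − x) vanishes at x = 0 and x = 3/2, so u ∈ H^1_0(0, 3/2). Differentiate via the product rule and integrate the resulting polynomials term by term.
  ∫_0^3/2 u² dx = ∫_0^3/2 (25*x^6/9 - 25*x^5/3 + 25*x^4/4) dx. Term by term:
    ∫_0^3/2 25*x^6/9 dx = 6075/896;  ∫_0^3/2 -25*x^5/3 dx = -2025/128;  ∫_0^3/2 25*x^4/4 dx = 1215/128.
  Sum: 6075/896 − 2025/128 + 1215/128 = 405/896.
  ∫_0^3/2 (u')² dx = ∫_0^3/2 (25*x^4 - 50*x^3 + 25*x^2) dx. Term by term:
    ∫_0^3/2 25*x^4 dx = 1215/32;  ∫_0^3/2 -50*x^3 dx = -2025/32;  ∫_0^3/2 25*x^2 dx = 225/8.
  Sum: 1215/32 − 2025/32 + 225/8 = 45/16.
∫_0^3/2 u² dx = 405/896, so ||u||_L² = 9*sqrt(70)/112.
∫_0^3/2 (u')² dx = 45/16, so ||u'||_L² = 3*sqrt(5)/4.
Ratio ||u||_L² / ||u'||_L² = 3*sqrt(14)/28.
Sharp Poincaré constant on H^1_0(0, 3/2) is C_P = L/π = 3/(2*π), achieved by sin(2*π/3·x).
A polynomial bump cannot attain the sharp Poincaré constant (only the first sine eigenfunction does), so the ratio is strictly less than C_P, consistent with ||u||_L² ≤ C_P ||u'||_L².


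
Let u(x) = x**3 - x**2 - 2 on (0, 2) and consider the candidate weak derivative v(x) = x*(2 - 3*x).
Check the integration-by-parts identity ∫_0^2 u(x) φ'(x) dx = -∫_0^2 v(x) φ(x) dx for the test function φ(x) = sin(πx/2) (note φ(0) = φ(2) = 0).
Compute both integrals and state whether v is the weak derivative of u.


LHS = -16/π + 96/π^3, RHS = -96/π^3 + 16/π. No, v is not the weak derivative of u.

u(x) = x**3 - x**2 - 2, classical derivative u'(x) = 3*x**2 - 2*x.
φ(x) = sin(πx/2), so φ'(x) = π*cos(π*x/2)/2.
Note φ(0) = φ(2) = 0, so the boundary term u·φ vanishes.
LHS = ∫_0^2 u(x) φ'(x) dx = ∫_0^2 (π*x^3*cos(π*x/2)/2 - π*x^2*cos(π*x/2)/2 - π*cos(π*x/2)) dx. Term by term:
  ∫_0^2 -π*cos(π*x/2) dx = 0;  ∫_0^2 π*x^3*cos(π*x/2)/2 dx = -24/π + 96/π^3;  ∫_0^2 -π*x^2*cos(π*x/2)/2 dx = 8/π.
Sum: 0 + -24/π + 96/π^3 + 8/π = -16/π + 96/π^3.
So LHS = -16/π + 96/π^3.
∫_0^2 v(x) φ(x) dx = ∫_0^2 (-3*x^2*sin(π*x/2) + 2*x*sin(π*x/2)) dx. Term by term:
  ∫_0^2 -3*x^2*sin(π*x/2) dx = -24/π + 96/π^3;  ∫_0^2 2*x*sin(π*x/2) dx = 8/π.
Sum: -24/π + 96/π^3 + 8/π = -16/π + 96/π^3.
So RHS = -∫_0^2 v(x) φ(x) dx = -96/π^3 + 16/π.
LHS − RHS = -32/π + 192/π^3 ≠ 0, so the identity fails.
(For a valid weak derivative the identity must hold for EVERY test function, in particular this one. The failure shows v is NOT the weak derivative of u.)
Correct weak derivative would be u'(x) = 3*x**2 - 2*x.


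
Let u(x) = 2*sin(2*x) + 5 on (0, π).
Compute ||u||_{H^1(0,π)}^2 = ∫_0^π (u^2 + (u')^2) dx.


||u||_{H^1(0,π)}^2 = 35*π

u'(x) = 4*cos(2*x).
Expand u² and (u')² and integrate term by term on (0, π), using: for integers n ≥ 1, ∫_0^π sin²(nx) dx = ∫_0^π cos²(nx) dx = π/2; for n ≠ n', ∫_0^π sin(nx)sin(n'x) dx = ∫_0^π cos(nx)cos(n'x) dx = 0; and by product-to-sum, ∫_0^π sin(nx)cos(n'x) dx = ½∫_0^π [sin((n+n')x) + sin((n−n')x)] dx, which is 0 when n+n' is even and 2n/(n²−n'²) when n+n' is odd (it need not vanish on (0, π)). For the constant mode: ∫_0^π 1 dx = π, ∫_0^π cos(nx) dx = 0, ∫_0^π sin(nx) dx = (1−(−1)^n)/n.
  u² squared terms: (5)²·∫1 dx = 25·π = 25*π;  (2)²·∫sin(2x)² dx = 4·π/2 = 2*π.
  u² cross terms: 2·(5)·(2)·∫1·sin(2x) dx = 20·(0) = 0.
  So ∫_0^π u² dx = 25*π + 2*π + 0 = 27*π.
  (u')² squared terms: (4)²·∫cos(2x)² dx = 16·π/2 = 8*π.
  So ∫_0^π (u')² dx = 8*π.
||u||_{H^1}^2 = (27*π) + (8*π) = 35*π.


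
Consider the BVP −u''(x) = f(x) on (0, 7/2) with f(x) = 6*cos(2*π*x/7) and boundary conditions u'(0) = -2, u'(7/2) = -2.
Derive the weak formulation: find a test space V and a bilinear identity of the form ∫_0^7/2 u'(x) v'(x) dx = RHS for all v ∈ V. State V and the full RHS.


V = H^1(0, 7/2) (v unrestricted at boundary; u is determined up to an additive constant); weak form: ∫_0^7/2 u'v' dx = ∫_0^7/2 (6*cos(2*π*x/7)) v dx − 2·v(7/2) + 2·v(0) for all v ∈ V.

Multiply both sides by a test function v and integrate from 0 to 7/2:
  ∫_0^7/2 −u''(x) v(x) dx = ∫_0^7/2 f(x) v(x) dx.
Integrate the LHS by parts once:
  ∫_0^7/2 −u'' v dx = −[u'(x) v(x)]_0^7/2 + ∫_0^7/2 u'(x) v'(x) dx.
Thus ∫_0^7/2 u'(x) v'(x) dx = ∫_0^7/2 f(x) v(x) dx + [u'(x) v(x)]_0^7/2.
Choose V so that boundary terms are either known or forced to vanish.
u has inhomogeneous Neumann u'(0) = -2, u'(7/2) = -2. [u' v]_0^7/2 = (-2)·v(7/2) − (-2)·v(0) = − 2·v(7/2) + 2·v(0). Take V = H^1(0, 7/2); boundary term becomes part of RHS.
Weak formulation: find u (satisfying any essential BC) such that ∫_0^7/2 u'(x) v'(x) dx = ∫_0^7/2 f v dx − 2·v(7/2) + 2·v(0) for all v ∈ V (Neumann data are natural BCs: they enter the RHS as boundary terms).
Substituting f(x) = 6*cos(2*π*x/7), the right-hand side is ∫_0^7/2 (6*cos(2*π*x/7)) v dx − 2·v(7/2) + 2·v(0).
Compatibility check (pure Neumann): taking v ≡ 1 ∈ V gives 0 = ∫_0^7/2 f dx + (-2) − (-2), i.e. ∫_0^7/2 f dx must equal u'(0) − u'(7/2) = 0. Indeed ∫_0^7/2 (6*cos(2*π*x/7)) dx = 0, so the data are compatible. The solution is then unique only up to an additive constant (fix it e.g. by requiring ∫_0^7/2 u dx = 0).


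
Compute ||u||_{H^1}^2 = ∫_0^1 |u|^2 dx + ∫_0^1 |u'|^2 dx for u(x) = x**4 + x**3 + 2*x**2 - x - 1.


||u||_{H^1}^2 = 3551/180

The H^1 norm (squared) on an interval (0, L) is
  ||u||_{H^1}^2 = ∫_0^L u(x)^2 dx + ∫_0^L u'(x)^2 dx.
Compute u'(x) = 4*x**3 + 3*x**2 + 4*x - 1.
Then u(x)^2 = x**8 + 2*x**7 + 5*x**6 + 2*x**5 - 6*x**3 - 3*x**2 + 2*x + 1 and u'(x)^2 = 16*x**6 + 24*x**5 + 41*x**4 + 16*x**3 + 10*x**2 - 8*x + 1.
Integrate each monomial from 0 to 1 using ∫_0^1 c·x^n dx = c·1^(n+1)/(n+1):
  ∫_0^1 u(x)^2 dx = ∫_0^1 (x^8 + 2*x^7 + 5*x^6 + 2*x^5 - 6*x^3 - 3*x^2 + 2*x + 1) dx. Term by term:
    ∫_0^1 x^8 dx = 1/9;  ∫_0^1 2*x^7 dx = 1/4;  ∫_0^1 5*x^6 dx = 5/7;
    ∫_0^1 2*x^5 dx = 1/3;  ∫_0^1 -6*x^3 dx = -3/2;  ∫_0^1 -3*x^2 dx = -1;
    ∫_0^1 2*x dx = 1;  ∫_0^1 1 dx = 1.
  Sum: 1/9 + 1/4 + 5/7 + 1/3 − 3/2 − 1 + 1 + 1 = 229/252.
  ∫_0^1 u'(x)^2 dx = ∫_0^1 (16*x^6 + 24*x^5 + 41*x^4 + 16*x^3 + 10*x^2 - 8*x + 1) dx. Term by term:
    ∫_0^1 16*x^6 dx = 16/7;  ∫_0^1 24*x^5 dx = 4;  ∫_0^1 41*x^4 dx = 41/5;
    ∫_0^1 16*x^3 dx = 4;  ∫_0^1 10*x^2 dx = 10/3;  ∫_0^1 -8*x dx = -4;
    ∫_0^1 1 dx = 1.
  Sum: 16/7 + 4 + 41/5 + 4 + 10/3 − 4 + 1 = 1976/105.
Adding: ||u||_{H^1}^2 = 229/252 + 1976/105 = 3551/180.


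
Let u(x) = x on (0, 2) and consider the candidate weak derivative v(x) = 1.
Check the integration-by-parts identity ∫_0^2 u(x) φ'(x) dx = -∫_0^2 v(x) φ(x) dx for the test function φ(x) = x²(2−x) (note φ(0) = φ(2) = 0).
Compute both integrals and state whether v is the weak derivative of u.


LHS = -4/3, RHS = -4/3. Yes, v = u' weakly.

u(x) = x, classical derivative u'(x) = 1.
φ(x) = x²(2−x), so φ'(x) = x*(4 - 3*x).
Note φ(0) = φ(2) = 0, so the boundary term u·φ vanishes.
LHS = ∫_0^2 u(x) φ'(x) dx = ∫_0^2 (-3*x^3 + 4*x^2) dx. Term by term:
  ∫_0^2 -3*x^3 dx = -12;  ∫_0^2 4*x^2 dx = 32/3.
Sum: -12 + 32/3 = -4/3.
So LHS = -4/3.
∫_0^2 v(x) φ(x) dx = ∫_0^2 (-x^3 + 2*x^2) dx. Term by term:
  ∫_0^2 -x^3 dx = -4;  ∫_0^2 2*x^2 dx = 16/3.
Sum: -4 + 16/3 = 4/3.
So RHS = -∫_0^2 v(x) φ(x) dx = -4/3.
LHS = RHS, so the identity holds for this test φ.
Moreover u is smooth here and v(x) = u'(x) = 1 pointwise, so the identity holds for every test function. Hence v is the weak derivative of u.


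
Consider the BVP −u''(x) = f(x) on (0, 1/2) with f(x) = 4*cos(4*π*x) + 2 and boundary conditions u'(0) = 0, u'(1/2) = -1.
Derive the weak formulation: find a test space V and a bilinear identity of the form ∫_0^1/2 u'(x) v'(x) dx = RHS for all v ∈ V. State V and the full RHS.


V = H^1(0, 1/2) (v unrestricted at boundary; u is determined up to an additive constant); weak form: ∫_0^1/2 u'v' dx = ∫_0^1/2 (4*cos(4*π*x) + 2) v dx − v(1/2) for all v ∈ V.

Multiply both sides by a test function v and integrate from 0 to 1/2:
  ∫_0^1/2 −u''(x) v(x) dx = ∫_0^1/2 f(x) v(x) dx.
Integrate the LHS by parts once:
  ∫_0^1/2 −u'' v dx = −[u'(x) v(x)]_0^1/2 + ∫_0^1/2 u'(x) v'(x) dx.
Thus ∫_0^1/2 u'(x) v'(x) dx = ∫_0^1/2 f(x) v(x) dx + [u'(x) v(x)]_0^1/2.
Choose V so that boundary terms are either known or forced to vanish.
u has inhomogeneous Neumann u'(0) = 0, u'(1/2) = -1. [u' v]_0^1/2 = (-1)·v(1/2) − (0)·v(0) = − v(1/2). Take V = H^1(0, 1/2); boundary term becomes part of RHS.
Weak formulation: find u (satisfying any essential BC) such that ∫_0^1/2 u'(x) v'(x) dx = ∫_0^1/2 f v dx − v(1/2) for all v ∈ V (Neumann data are natural BCs: they enter the RHS as boundary terms).
Substituting f(x) = 4*cos(4*π*x) + 2, the right-hand side is ∫_0^1/2 (4*cos(4*π*x) + 2) v dx − v(1/2).
Compatibility check (pure Neumann): taking v ≡ 1 ∈ V gives 0 = ∫_0^1/2 f dx + (-1) − (0), i.e. ∫_0^1/2 f dx must equal u'(0) − u'(1/2) = 1. Indeed ∫_0^1/2 (4*cos(4*π*x) + 2) dx = 1, so the data are compatible. The solution is then unique only up to an additive constant (fix it e.g. by requiring ∫_0^1/2 u dx = 0).


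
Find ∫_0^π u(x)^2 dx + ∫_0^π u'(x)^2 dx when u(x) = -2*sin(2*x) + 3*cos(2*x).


||u||_{H^1(0,π)}^2 = 65*π/2

u'(x) = -6*sin(2*x) - 4*cos(2*x).
Expand u² and (u')² and integrate term by term on (0, π), using: for integers n ≥ 1, ∫_0^π sin²(nx) dx = ∫_0^π cos²(nx) dx = π/2; for n ≠ n', ∫_0^π sin(nx)sin(n'x) dx = ∫_0^π cos(nx)cos(n'x) dx = 0; and by product-to-sum, ∫_0^π sin(nx)cos(n'x) dx = ½∫_0^π [sin((n+n')x) + sin((n−n')x)] dx, which is 0 when n+n' is even and 2n/(n²−n'²) when n+n' is odd (it need not vanish on (0, π)).
  u² squared terms: (-2)²·∫sin(2x)² dx = 4·π/2 = 2*π;  (3)²·∫cos(2x)² dx = 9·π/2 = 9*π/2.
  u² cross terms: 2·(-2)·(3)·∫sin(2x)·cos(2x) dx = -12·(0) = 0.
  So ∫_0^π u² dx = 2*π + 9*π/2 + 0 = 13*π/2.
  (u')² squared terms: (-6)²·∫sin(2x)² dx = 36·π/2 = 18*π;  (-4)²·∫cos(2x)² dx = 16·π/2 = 8*π.
  (u')² cross terms: 2·(-6)·(-4)·∫sin(2x)·cos(2x) dx = 48·(0) = 0.
  So ∫_0^π (u')² dx = 18*π + 8*π + 0 = 26*π.
||u||_{H^1}^2 = (13*π/2) + (26*π) = 65*π/2.


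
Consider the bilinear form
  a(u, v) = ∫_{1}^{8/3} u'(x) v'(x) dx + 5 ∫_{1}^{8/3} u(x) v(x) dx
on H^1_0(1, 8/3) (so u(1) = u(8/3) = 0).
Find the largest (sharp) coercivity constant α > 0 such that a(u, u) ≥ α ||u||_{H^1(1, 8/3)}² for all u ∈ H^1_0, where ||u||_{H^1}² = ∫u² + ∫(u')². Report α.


α = 1

Coercivity of a(·,·) on H^1_0(1, 8/3) means a(u, u) ≥ α ||u||_{H^1}² for every u ∈ H^1_0.
The interval has length L = 5/3, and Poincaré/coercivity depend only on L. Here a(u, u) = ∫(u')² + (5)·∫u².
Here c = 5 ≥ 1, so a(u,u) = ∫(u')² + c∫u² ≥ ∫(u')² + ∫u² = ||u||_{H^1}², i.e. α = 1 works. No larger α is possible: a(u,u) ≥ α||u||_{H^1}² means (1−α)∫(u')² ≥ (α−c)∫u², and for the modes u_n = sin(nπ(x−x₀)/L) (x₀ the left endpoint) one has ∫u_n²/∫(u_n')² = (L/(nπ))² → 0, so a(u_n,u_n)/||u_n||_{H^1}² → 1. Hence the optimal constant is α = 1.
Therefore α = 1.


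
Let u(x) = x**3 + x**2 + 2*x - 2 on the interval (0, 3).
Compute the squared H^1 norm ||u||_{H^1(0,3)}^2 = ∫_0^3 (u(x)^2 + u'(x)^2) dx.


||u||_{H^1}^2 = 57639/35

The H^1 norm (squared) on an interval (0, L) is
  ||u||_{H^1}^2 = ∫_0^L u(x)^2 dx + ∫_0^L u'(x)^2 dx.
Compute u'(x) = 3*x**2 + 2*x + 2.
Then u(x)^2 = x**6 + 2*x**5 + 5*x**4 - 8*x + 4 and u'(x)^2 = 9*x**4 + 12*x**3 + 16*x**2 + 8*x + 4.
Integrate each monomial from 0 to 3 using ∫_0^3 c·x^n dx = c·3^(n+1)/(n+1):
  ∫_0^3 u(x)^2 dx = ∫_0^3 (x^6 + 2*x^5 + 5*x^4 - 8*x + 4) dx. Term by term:
    ∫_0^3 x^6 dx = 2187/7;  ∫_0^3 2*x^5 dx = 243;  ∫_0^3 5*x^4 dx = 243;
    ∫_0^3 -8*x dx = -36;  ∫_0^3 4 dx = 12.
  Sum: 2187/7 + 243 + 243 − 36 + 12 = 5421/7.
  ∫_0^3 u'(x)^2 dx = ∫_0^3 (9*x^4 + 12*x^3 + 16*x^2 + 8*x + 4) dx. Term by term:
    ∫_0^3 9*x^4 dx = 2187/5;  ∫_0^3 12*x^3 dx = 243;  ∫_0^3 16*x^2 dx = 144;
    ∫_0^3 8*x dx = 36;  ∫_0^3 4 dx = 12.
  Sum: 2187/5 + 243 + 144 + 36 + 12 = 4362/5.
Adding: ||u||_{H^1}^2 = 5421/7 + 4362/5 = 57639/35.


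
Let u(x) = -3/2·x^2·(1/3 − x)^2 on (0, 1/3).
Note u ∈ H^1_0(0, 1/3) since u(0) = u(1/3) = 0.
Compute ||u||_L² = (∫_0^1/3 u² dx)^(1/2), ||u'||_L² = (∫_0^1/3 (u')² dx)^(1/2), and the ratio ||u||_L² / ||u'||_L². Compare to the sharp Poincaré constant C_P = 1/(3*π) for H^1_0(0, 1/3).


||u||_L² / ||u'||_L² = sqrt(3)/18 < C_P = 1/(3*π).

u(x) = -3/2·x^2·(1/3 − x)^2, so u'(x) = x*(-18*x^2 + 9*x - 1)/3.
u(x) = -3/2·x^2·(1/3 − x)^2 vanishes at x = 0 and x = 1/3, so u ∈ H^1_0(0, 1/3). Differentiate via the product rule and integrate the resulting polynomials term by term.
  ∫_0^1/3 u² dx = ∫_0^1/3 (9*x^8/4 - 3*x^7 + 3*x^6/2 - x^5/3 + x^4/36) dx. Term by term:
    ∫_0^1/3 9*x^8/4 dx = 1/78732;  ∫_0^1/3 -3*x^7 dx = -1/17496;  ∫_0^1/3 3*x^6/2 dx = 1/10206;
    ∫_0^1/3 -x^5/3 dx = -1/13122;  ∫_0^1/3 x^4/36 dx = 1/43740.
  Sum: 1/78732 − 1/17496 + 1/10206 − 1/13122 + 1/43740 = 1/5511240.
  ∫_0^1/3 (u')² dx = ∫_0^1/3 (36*x^6 - 36*x^5 + 13*x^4 - 2*x^3 + x^2/9) dx. Term by term:
    ∫_0^1/3 36*x^6 dx = 4/1701;  ∫_0^1/3 -36*x^5 dx = -2/243;  ∫_0^1/3 13*x^4 dx = 13/1215;
    ∫_0^1/3 -2*x^3 dx = -1/162;  ∫_0^1/3 x^2/9 dx = 1/729.
  Sum: 4/1701 − 2/243 + 13/1215 − 1/162 + 1/729 = 1/51030.
∫_0^1/3 u² dx = 1/5511240, so ||u||_L² = sqrt(210)/34020.
∫_0^1/3 (u')² dx = 1/51030, so ||u'||_L² = sqrt(70)/1890.
Ratio ||u||_L² / ||u'||_L² = sqrt(3)/18.
Sharp Poincaré constant on H^1_0(0, 1/3) is C_P = L/π = 1/(3*π), achieved by sin(3*π·x).
A polynomial bump cannot attain the sharp Poincaré constant (only the first sine eigenfunction does), so the ratio is strictly less than C_P, consistent with ||u||_L² ≤ C_P ||u'||_L².


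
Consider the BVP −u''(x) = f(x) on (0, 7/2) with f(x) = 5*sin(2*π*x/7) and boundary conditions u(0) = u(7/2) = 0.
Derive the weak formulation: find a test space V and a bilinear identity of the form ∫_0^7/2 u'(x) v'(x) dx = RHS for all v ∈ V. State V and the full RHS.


V = H^1_0(0, 7/2) (so v(0) = v(7/2) = 0); weak form: ∫_0^7/2 u'v' dx = ∫_0^7/2 (5*sin(2*π*x/7)) v dx for all v ∈ V.

Multiply both sides by a test function v and integrate from 0 to 7/2:
  ∫_0^7/2 −u''(x) v(x) dx = ∫_0^7/2 f(x) v(x) dx.
Integrate the LHS by parts once:
  ∫_0^7/2 −u'' v dx = −[u'(x) v(x)]_0^7/2 + ∫_0^7/2 u'(x) v'(x) dx.
Thus ∫_0^7/2 u'(x) v'(x) dx = ∫_0^7/2 f(x) v(x) dx + [u'(x) v(x)]_0^7/2.
Choose V so that boundary terms are either known or forced to vanish.
u is Dirichlet: u(0) = u(7/2) = 0. Let V = H^1_0(0, 7/2); then v(0) = v(7/2) = 0, and [u' v]_0^7/2 = 0.
Weak formulation: find u (satisfying any essential BC) such that ∫_0^7/2 u'(x) v'(x) dx = ∫_0^7/2 f v dx for all v ∈ V.
Substituting f(x) = 5*sin(2*π*x/7), the right-hand side is ∫_0^7/2 (5*sin(2*π*x/7)) v dx.


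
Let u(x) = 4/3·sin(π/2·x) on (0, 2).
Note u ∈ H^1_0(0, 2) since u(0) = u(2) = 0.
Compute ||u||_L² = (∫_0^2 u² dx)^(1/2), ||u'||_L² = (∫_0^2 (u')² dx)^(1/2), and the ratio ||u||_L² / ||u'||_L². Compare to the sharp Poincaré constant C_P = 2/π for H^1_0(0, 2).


||u||_L² / ||u'||_L² = 2/π = C_P.

u(x) = 4/3·sin(π/2·x), so u'(x) = 2*π*cos(π*x/2)/3.
Writing u(x) = A·sin(kπx/L) with A = 4/3 and k = 1, use ∫_0^L sin²(kπx/L) dx = L/2 and ∫_0^L cos²(kπx/L) dx = L/2.
u² = 16/9·sin²(π/2·x) and (u')² = 4*π^2/9·cos²(π/2·x), and each of sin², cos² integrates to L/2 = 1 over (0, 2).
∫_0^2 u² dx = 16/9, so ||u||_L² = 4/3.
∫_0^2 (u')² dx = 4*π^2/9, so ||u'||_L² = 2*π/3.
Ratio ||u||_L² / ||u'||_L² = 2/π.
Sharp Poincaré constant on H^1_0(0, 2) is C_P = L/π = 2/π, achieved by sin(π/2·x).
This is the k = 1 eigenfunction (up to amplitude), so the ratio equals the sharp Poincaré constant exactly.


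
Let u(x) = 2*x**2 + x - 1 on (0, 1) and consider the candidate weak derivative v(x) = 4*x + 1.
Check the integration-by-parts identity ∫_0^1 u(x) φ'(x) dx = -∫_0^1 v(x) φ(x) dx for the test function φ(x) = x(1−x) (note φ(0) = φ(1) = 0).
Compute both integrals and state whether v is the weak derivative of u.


LHS = -1/2, RHS = -1/2. Yes, v = u' weakly.

u(x) = 2*x**2 + x - 1, classical derivative u'(x) = 4*x + 1.
φ(x) = x(1−x), so φ'(x) = 1 - 2*x.
Note φ(0) = φ(1) = 0, so the boundary term u·φ vanishes.
LHS = ∫_0^1 u(x) φ'(x) dx = ∫_0^1 (-4*x^3 + 3*x - 1) dx. Term by term:
  ∫_0^1 -4*x^3 dx = -1;  ∫_0^1 3*x dx = 3/2;  ∫_0^1 -1 dx = -1.
Sum: -1 + 3/2 − 1 = -1/2.
So LHS = -1/2.
∫_0^1 v(x) φ(x) dx = ∫_0^1 (-4*x^3 + 3*x^2 + x) dx. Term by term:
  ∫_0^1 -4*x^3 dx = -1;  ∫_0^1 3*x^2 dx = 1;  ∫_0^1 x dx = 1/2.
Sum: -1 + 1 + 1/2 = 1/2.
So RHS = -∫_0^1 v(x) φ(x) dx = -1/2.
LHS = RHS, so the identity holds for this test φ.
Moreover u is smooth here and v(x) = u'(x) = 4*x + 1 pointwise, so the identity holds for every test function. Hence v is the weak derivative of u.


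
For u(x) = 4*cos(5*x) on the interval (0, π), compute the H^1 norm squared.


||u||_{H^1(0,π)}^2 = 208*π

u'(x) = -20*sin(5*x).
Expand u² and (u')² and integrate term by term on (0, π), using: for integers n ≥ 1, ∫_0^π sin²(nx) dx = ∫_0^π cos²(nx) dx = π/2; for n ≠ n', ∫_0^π sin(nx)sin(n'x) dx = ∫_0^π cos(nx)cos(n'x) dx = 0; and by product-to-sum, ∫_0^π sin(nx)cos(n'x) dx = ½∫_0^π [sin((n+n')x) + sin((n−n')x)] dx, which is 0 when n+n' is even and 2n/(n²−n'²) when n+n' is odd (it need not vanish on (0, π)).
  u² squared terms: (4)²·∫cos(5x)² dx = 16·π/2 = 8*π.
  So ∫_0^π u² dx = 8*π.
  (u')² squared terms: (-20)²·∫sin(5x)² dx = 400·π/2 = 200*π.
  So ∫_0^π (u')² dx = 200*π.
||u||_{H^1}^2 = (8*π) + (200*π) = 208*π.


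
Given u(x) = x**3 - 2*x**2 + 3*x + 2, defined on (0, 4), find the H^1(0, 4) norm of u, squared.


||u||_{H^1}^2 = 75452/35

The H^1 norm (squared) on an interval (0, L) is
  ||u||_{H^1}^2 = ∫_0^L u(x)^2 dx + ∫_0^L u'(x)^2 dx.
Compute u'(x) = 3*x**2 - 4*x + 3.
Then u(x)^2 = x**6 - 4*x**5 + 10*x**4 - 8*x**3 + x**2 + 12*x + 4 and u'(x)^2 = 9*x**4 - 24*x**3 + 34*x**2 - 24*x + 9.
Integrate each monomial from 0 to 4 using ∫_0^4 c·x^n dx = c·4^(n+1)/(n+1):
  ∫_0^4 u(x)^2 dx = ∫_0^4 (x^6 - 4*x^5 + 10*x^4 - 8*x^3 + x^2 + 12*x + 4) dx. Term by term:
    ∫_0^4 x^6 dx = 16384/7;  ∫_0^4 -4*x^5 dx = -8192/3;  ∫_0^4 10*x^4 dx = 2048;
    ∫_0^4 -8*x^3 dx = -512;  ∫_0^4 x^2 dx = 64/3;  ∫_0^4 12*x dx = 96;
    ∫_0^4 4 dx = 16.
  Sum: 16384/7 − 8192/3 + 2048 − 512 + 64/3 + 96 + 16 = 26864/21.
  ∫_0^4 u'(x)^2 dx = ∫_0^4 (9*x^4 - 24*x^3 + 34*x^2 - 24*x + 9) dx. Term by term:
    ∫_0^4 9*x^4 dx = 9216/5;  ∫_0^4 -24*x^3 dx = -1536;  ∫_0^4 34*x^2 dx = 2176/3;
    ∫_0^4 -24*x dx = -192;  ∫_0^4 9 dx = 36.
  Sum: 9216/5 − 1536 + 2176/3 − 192 + 36 = 13148/15.
Adding: ||u||_{H^1}^2 = 26864/21 + 13148/15 = 75452/35.


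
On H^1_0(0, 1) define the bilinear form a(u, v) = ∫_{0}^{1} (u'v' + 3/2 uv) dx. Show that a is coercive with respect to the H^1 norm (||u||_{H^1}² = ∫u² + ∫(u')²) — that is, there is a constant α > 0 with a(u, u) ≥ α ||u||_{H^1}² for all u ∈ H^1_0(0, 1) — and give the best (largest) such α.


α = 1

Coercivity of a(·,·) on H^1_0(0, 1) means a(u, u) ≥ α ||u||_{H^1}² for every u ∈ H^1_0.
The interval has length L = 1, and Poincaré/coercivity depend only on L. Here a(u, u) = ∫(u')² + (3/2)·∫u².
Here c = 3/2 ≥ 1, so a(u,u) = ∫(u')² + c∫u² ≥ ∫(u')² + ∫u² = ||u||_{H^1}², i.e. α = 1 works. No larger α is possible: a(u,u) ≥ α||u||_{H^1}² means (1−α)∫(u')² ≥ (α−c)∫u², and for the modes u_n = sin(nπ(x−x₀)/L) (x₀ the left endpoint) one has ∫u_n²/∫(u_n')² = (L/(nπ))² → 0, so a(u_n,u_n)/||u_n||_{H^1}² → 1. Hence the optimal constant is α = 1.
Therefore α = 1.


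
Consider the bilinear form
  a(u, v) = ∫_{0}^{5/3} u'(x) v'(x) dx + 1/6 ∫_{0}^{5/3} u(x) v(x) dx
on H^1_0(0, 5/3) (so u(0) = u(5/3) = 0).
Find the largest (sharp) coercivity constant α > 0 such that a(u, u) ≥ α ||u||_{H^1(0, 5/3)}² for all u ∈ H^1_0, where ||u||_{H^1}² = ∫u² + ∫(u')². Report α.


α = (25 + 54*π^2)/(6*(25 + 9*π^2))

Coercivity of a(·,·) on H^1_0(0, 5/3) means a(u, u) ≥ α ||u||_{H^1}² for every u ∈ H^1_0.
The interval has length L = 5/3, and Poincaré/coercivity depend only on L. Here a(u, u) = ∫(u')² + (1/6)·∫u².
Here 0 < c = 1/6 < 1. The condition a(u,u) ≥ α||u||_{H^1}² reads (1−α)∫(u')² ≥ (α−c)∫u². Any admissible α is ≤ 1 (rapidly oscillating u have ∫u²/∫(u')² → 0), and α = 1 would force 0 ≥ (1−c)∫u², impossible since c < 1; so 1−α > 0. By the sharp Poincaré inequality on H^1_0 of an interval of length L, ∫(u')² ≥ (π/L)²∫u² with equality for the first sine mode sin(π(x−x₀)/L) (x₀ the left endpoint), so the inequality holds for all u iff (1−α)(π/L)² ≥ α − c, i.e. α ≤ ((π/L)² + c)/((π/L)² + 1) = (1 + c(L/π)²)/(1 + (L/π)²). With (π/L)² = 9*π^2/25 and c = 1/6, the largest admissible constant is α = ((π/L)² + c)/((π/L)² + 1).
Simplifying, α = (25 + 54*π^2)/(6*(25 + 9*π^2)).


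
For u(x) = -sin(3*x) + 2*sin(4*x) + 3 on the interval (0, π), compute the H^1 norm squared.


||u||_{H^1(0,π)}^2 = -4 + 48*π

u'(x) = -3*cos(3*x) + 8*cos(4*x).
Expand u² and (u')² and integrate term by term on (0, π), using: for integers n ≥ 1, ∫_0^π sin²(nx) dx = ∫_0^π cos²(nx) dx = π/2; for n ≠ n', ∫_0^π sin(nx)sin(n'x) dx = ∫_0^π cos(nx)cos(n'x) dx = 0; and by product-to-sum, ∫_0^π sin(nx)cos(n'x) dx = ½∫_0^π [sin((n+n')x) + sin((n−n')x)] dx, which is 0 when n+n' is even and 2n/(n²−n'²) when n+n' is odd (it need not vanish on (0, π)). For the constant mode: ∫_0^π 1 dx = π, ∫_0^π cos(nx) dx = 0, ∫_0^π sin(nx) dx = (1−(−1)^n)/n.
  u² squared terms: (3)²·∫1 dx = 9·π = 9*π;  (-1)²·∫sin(3x)² dx = 1·π/2 = π/2;  (2)²·∫sin(4x)² dx = 4·π/2 = 2*π.
  u² cross terms: 2·(3)·(-1)·∫1·sin(3x) dx = -6·(2/3) = -4;  2·(3)·(2)·∫1·sin(4x) dx = 12·(0) = 0;  2·(-1)·(2)·∫sin(3x)·sin(4x) dx = -4·(0) = 0.
  So ∫_0^π u² dx = 9*π + π/2 + 2*π − 4 + 0 + 0 = -4 + 23*π/2.
  (u')² squared terms: (-3)²·∫cos(3x)² dx = 9·π/2 = 9*π/2;  (8)²·∫cos(4x)² dx = 64·π/2 = 32*π.
  (u')² cross terms: 2·(-3)·(8)·∫cos(3x)·cos(4x) dx = -48·(0) = 0.
  So ∫_0^π (u')² dx = 9*π/2 + 32*π + 0 = 73*π/2.
||u||_{H^1}^2 = (-4 + 23*π/2) + (73*π/2) = -4 + 48*π.


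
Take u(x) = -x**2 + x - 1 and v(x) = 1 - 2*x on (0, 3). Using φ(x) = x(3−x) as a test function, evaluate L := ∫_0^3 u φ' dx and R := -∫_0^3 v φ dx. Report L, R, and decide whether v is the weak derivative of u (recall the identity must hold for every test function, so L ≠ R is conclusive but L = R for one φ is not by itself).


LHS = 9, RHS = 9. Yes, v = u' weakly.

u(x) = -x**2 + x - 1, classical derivative u'(x) = 1 - 2*x.
φ(x) = x(3−x), so φ'(x) = 3 - 2*x.
Note φ(0) = φ(3) = 0, so the boundary term u·φ vanishes.
LHS = ∫_0^3 u(x) φ'(x) dx = ∫_0^3 (2*x^3 - 5*x^2 + 5*x - 3) dx. Term by term:
  ∫_0^3 2*x^3 dx = 81/2;  ∫_0^3 -5*x^2 dx = -45;  ∫_0^3 5*x dx = 45/2;
  ∫_0^3 -3 dx = -9.
Sum: 81/2 − 45 + 45/2 − 9 = 9.
So LHS = 9.
∫_0^3 v(x) φ(x) dx = ∫_0^3 (2*x^3 - 7*x^2 + 3*x) dx. Term by term:
  ∫_0^3 2*x^3 dx = 81/2;  ∫_0^3 -7*x^2 dx = -63;  ∫_0^3 3*x dx = 27/2.
Sum: 81/2 − 63 + 27/2 = -9.
So RHS = -∫_0^3 v(x) φ(x) dx = 9.
LHS = RHS, so the identity holds for this test φ.
Moreover u is smooth here and v(x) = u'(x) = 1 - 2*x pointwise, so the identity holds for every test function. Hence v is the weak derivative of u.


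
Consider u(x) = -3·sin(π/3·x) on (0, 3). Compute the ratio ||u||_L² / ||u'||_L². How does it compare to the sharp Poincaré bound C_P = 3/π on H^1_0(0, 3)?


||u||_L² / ||u'||_L² = 3/π = C_P.

u(x) = -3·sin(π/3·x), so u'(x) = -π*cos(π*x/3).
Writing u(x) = A·sin(kπx/L) with A = -3 and k = 1, use ∫_0^L sin²(kπx/L) dx = L/2 and ∫_0^L cos²(kπx/L) dx = L/2.
u² = 9·sin²(π/3·x) and (u')² = π^2·cos²(π/3·x), and each of sin², cos² integrates to L/2 = 3/2 over (0, 3).
∫_0^3 u² dx = 27/2, so ||u||_L² = 3*sqrt(6)/2.
∫_0^3 (u')² dx = 3*π^2/2, so ||u'||_L² = sqrt(6)*π/2.
Ratio ||u||_L² / ||u'||_L² = 3/π.
Sharp Poincaré constant on H^1_0(0, 3) is C_P = L/π = 3/π, achieved by sin(π/3·x).
This is the k = 1 eigenfunction (up to amplitude), so the ratio equals the sharp Poincaré constant exactly.


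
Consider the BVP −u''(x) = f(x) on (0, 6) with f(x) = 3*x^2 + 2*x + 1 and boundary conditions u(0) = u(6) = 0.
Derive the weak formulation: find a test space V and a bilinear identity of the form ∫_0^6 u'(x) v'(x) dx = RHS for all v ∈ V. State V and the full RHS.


V = H^1_0(0, 6) (so v(0) = v(6) = 0); weak form: ∫_0^6 u'v' dx = ∫_0^6 (3*x^2 + 2*x + 1) v dx for all v ∈ V.

Multiply both sides by a test function v and integrate from 0 to 6:
  ∫_0^6 −u''(x) v(x) dx = ∫_0^6 f(x) v(x) dx.
Integrate the LHS by parts once:
  ∫_0^6 −u'' v dx = −[u'(x) v(x)]_0^6 + ∫_0^6 u'(x) v'(x) dx.
Thus ∫_0^6 u'(x) v'(x) dx = ∫_0^6 f(x) v(x) dx + [u'(x) v(x)]_0^6.
Choose V so that boundary terms are either known or forced to vanish.
u is Dirichlet: u(0) = u(6) = 0. Let V = H^1_0(0, 6); then v(0) = v(6) = 0, and [u' v]_0^6 = 0.
Weak formulation: find u (satisfying any essential BC) such that ∫_0^6 u'(x) v'(x) dx = ∫_0^6 f v dx for all v ∈ V.
Substituting f(x) = 3*x^2 + 2*x + 1, the right-hand side is ∫_0^6 (3*x^2 + 2*x + 1) v dx.


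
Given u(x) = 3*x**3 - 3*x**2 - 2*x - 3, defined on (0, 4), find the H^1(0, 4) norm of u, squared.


||u||_{H^1}^2 = 1917812/105

The H^1 norm (squared) on an interval (0, L) is
  ||u||_{H^1}^2 = ∫_0^L u(x)^2 dx + ∫_0^L u'(x)^2 dx.
Compute u'(x) = 9*x**2 - 6*x - 2.
Then u(x)^2 = 9*x**6 - 18*x**5 - 3*x**4 - 6*x**3 + 22*x**2 + 12*x + 9 and u'(x)^2 = 81*x**4 - 108*x**3 + 24*x + 4.
Integrate each monomial from 0 to 4 using ∫_0^4 c·x^n dx = c·4^(n+1)/(n+1):
  ∫_0^4 u(x)^2 dx = ∫_0^4 (9*x^6 - 18*x^5 - 3*x^4 - 6*x^3 + 22*x^2 + 12*x + 9) dx. Term by term:
    ∫_0^4 9*x^6 dx = 147456/7;  ∫_0^4 -18*x^5 dx = -12288;  ∫_0^4 -3*x^4 dx = -3072/5;
    ∫_0^4 -6*x^3 dx = -384;  ∫_0^4 22*x^2 dx = 1408/3;  ∫_0^4 12*x dx = 96;
    ∫_0^4 9 dx = 36.
  Sum: 147456/7 − 12288 − 3072/5 − 384 + 1408/3 + 96 + 36 = 879908/105.
  ∫_0^4 u'(x)^2 dx = ∫_0^4 (81*x^4 - 108*x^3 + 24*x + 4) dx. Term by term:
    ∫_0^4 81*x^4 dx = 82944/5;  ∫_0^4 -108*x^3 dx = -6912;  ∫_0^4 24*x dx = 192;
    ∫_0^4 4 dx = 16.
  Sum: 82944/5 − 6912 + 192 + 16 = 49424/5.
Adding: ||u||_{H^1}^2 = 879908/105 + 49424/5 = 1917812/105.


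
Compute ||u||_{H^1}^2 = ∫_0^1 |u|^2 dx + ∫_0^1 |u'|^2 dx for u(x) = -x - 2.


||u||_{H^1}^2 = 22/3

The H^1 norm (squared) on an interval (0, L) is
  ||u||_{H^1}^2 = ∫_0^L u(x)^2 dx + ∫_0^L u'(x)^2 dx.
Compute u'(x) = -1.
Then u(x)^2 = x**2 + 4*x + 4 and u'(x)^2 = 1.
Integrate each monomial from 0 to 1 using ∫_0^1 c·x^n dx = c·1^(n+1)/(n+1):
  ∫_0^1 u(x)^2 dx = ∫_0^1 (x^2 + 4*x + 4) dx. Term by term:
    ∫_0^1 x^2 dx = 1/3;  ∫_0^1 4*x dx = 2;  ∫_0^1 4 dx = 4.
  Sum: 1/3 + 2 + 4 = 19/3.
  ∫_0^1 u'(x)^2 dx = ∫_0^1 (1) dx. Term by term:
    ∫_0^1 1 dx = 1.
Adding: ||u||_{H^1}^2 = 19/3 + 1 = 22/3.


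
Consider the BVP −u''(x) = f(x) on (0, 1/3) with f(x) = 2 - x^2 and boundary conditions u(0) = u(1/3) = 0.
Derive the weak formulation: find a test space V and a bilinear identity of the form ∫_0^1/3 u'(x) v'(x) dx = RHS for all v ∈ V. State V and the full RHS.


V = H^1_0(0, 1/3) (so v(0) = v(1/3) = 0); weak form: ∫_0^1/3 u'v' dx = ∫_0^1/3 (2 - x^2) v dx for all v ∈ V.

Multiply both sides by a test function v and integrate from 0 to 1/3:
  ∫_0^1/3 −u''(x) v(x) dx = ∫_0^1/3 f(x) v(x) dx.
Integrate the LHS by parts once:
  ∫_0^1/3 −u'' v dx = −[u'(x) v(x)]_0^1/3 + ∫_0^1/3 u'(x) v'(x) dx.
Thus ∫_0^1/3 u'(x) v'(x) dx = ∫_0^1/3 f(x) v(x) dx + [u'(x) v(x)]_0^1/3.
Choose V so that boundary terms are either known or forced to vanish.
u is Dirichlet: u(0) = u(1/3) = 0. Let V = H^1_0(0, 1/3); then v(0) = v(1/3) = 0, and [u' v]_0^1/3 = 0.
Weak formulation: find u (satisfying any essential BC) such that ∫_0^1/3 u'(x) v'(x) dx = ∫_0^1/3 f v dx for all v ∈ V.
Substituting f(x) = 2 - x^2, the right-hand side is ∫_0^1/3 (2 - x^2) v dx.


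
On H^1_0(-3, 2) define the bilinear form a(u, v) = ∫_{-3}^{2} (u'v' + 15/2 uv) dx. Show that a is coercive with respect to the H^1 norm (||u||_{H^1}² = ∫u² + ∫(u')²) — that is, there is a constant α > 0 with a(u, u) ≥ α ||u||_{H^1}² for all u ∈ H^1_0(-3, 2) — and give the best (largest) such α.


α = 1

Coercivity of a(·,·) on H^1_0(-3, 2) means a(u, u) ≥ α ||u||_{H^1}² for every u ∈ H^1_0.
The interval has length L = 5, and Poincaré/coercivity depend only on L. Here a(u, u) = ∫(u')² + (15/2)·∫u².
Here c = 15/2 ≥ 1, so a(u,u) = ∫(u')² + c∫u² ≥ ∫(u')² + ∫u² = ||u||_{H^1}², i.e. α = 1 works. No larger α is possible: a(u,u) ≥ α||u||_{H^1}² means (1−α)∫(u')² ≥ (α−c)∫u², and for the modes u_n = sin(nπ(x−x₀)/L) (x₀ the left endpoint) one has ∫u_n²/∫(u_n')² = (L/(nπ))² → 0, so a(u_n,u_n)/||u_n||_{H^1}² → 1. Hence the optimal constant is α = 1.
Therefore α = 1.


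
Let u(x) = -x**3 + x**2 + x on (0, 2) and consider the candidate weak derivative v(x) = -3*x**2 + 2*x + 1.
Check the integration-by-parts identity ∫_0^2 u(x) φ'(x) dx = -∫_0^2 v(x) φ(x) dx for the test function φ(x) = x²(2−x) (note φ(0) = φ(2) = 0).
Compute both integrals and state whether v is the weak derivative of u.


LHS = 28/15, RHS = 28/15. Yes, v = u' weakly.

u(x) = -x**3 + x**2 + x, classical derivative u'(x) = -3*x**2 + 2*x + 1.
φ(x) = x²(2−x), so φ'(x) = x*(4 - 3*x).
Note φ(0) = φ(2) = 0, so the boundary term u·φ vanishes.
LHS = ∫_0^2 u(x) φ'(x) dx = ∫_0^2 (3*x^5 - 7*x^4 + x^3 + 4*x^2) dx. Term by term:
  ∫_0^2 3*x^5 dx = 32;  ∫_0^2 -7*x^4 dx = -224/5;  ∫_0^2 x^3 dx = 4;
  ∫_0^2 4*x^2 dx = 32/3.
Sum: 32 − 224/5 + 4 + 32/3 = 28/15.
So LHS = 28/15.
∫_0^2 v(x) φ(x) dx = ∫_0^2 (3*x^5 - 8*x^4 + 3*x^3 + 2*x^2) dx. Term by term:
  ∫_0^2 3*x^5 dx = 32;  ∫_0^2 -8*x^4 dx = -256/5;  ∫_0^2 3*x^3 dx = 12;
  ∫_0^2 2*x^2 dx = 16/3.
Sum: 32 − 256/5 + 12 + 16/3 = -28/15.
So RHS = -∫_0^2 v(x) φ(x) dx = 28/15.
LHS = RHS, so the identity holds for this test φ.
Moreover u is smooth here and v(x) = u'(x) = -3*x**2 + 2*x + 1 pointwise, so the identity holds for every test function. Hence v is the weak derivative of u.


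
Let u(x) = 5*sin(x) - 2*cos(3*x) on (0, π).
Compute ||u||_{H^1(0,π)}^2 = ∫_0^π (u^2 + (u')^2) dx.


||u||_{H^1(0,π)}^2 = 45*π

u'(x) = 6*sin(3*x) + 5*cos(x).
Expand u² and (u')² and integrate term by term on (0, π), using: for integers n ≥ 1, ∫_0^π sin²(nx) dx = ∫_0^π cos²(nx) dx = π/2; for n ≠ n', ∫_0^π sin(nx)sin(n'x) dx = ∫_0^π cos(nx)cos(n'x) dx = 0; and by product-to-sum, ∫_0^π sin(nx)cos(n'x) dx = ½∫_0^π [sin((n+n')x) + sin((n−n')x)] dx, which is 0 when n+n' is even and 2n/(n²−n'²) when n+n' is odd (it need not vanish on (0, π)).
  u² squared terms: (-2)²·∫cos(3x)² dx = 4·π/2 = 2*π;  (5)²·∫sin(x)² dx = 25·π/2 = 25*π/2.
  u² cross terms: 2·(-2)·(5)·∫cos(3x)·sin(x) dx = -20·(0) = 0.
  So ∫_0^π u² dx = 2*π + 25*π/2 + 0 = 29*π/2.
  (u')² squared terms: (5)²·∫cos(x)² dx = 25·π/2 = 25*π/2;  (6)²·∫sin(3x)² dx = 36·π/2 = 18*π.
  (u')² cross terms: 2·(5)·(6)·∫cos(x)·sin(3x) dx = 60·(0) = 0.
  So ∫_0^π (u')² dx = 25*π/2 + 18*π + 0 = 61*π/2.
||u||_{H^1}^2 = (29*π/2) + (61*π/2) = 45*π.


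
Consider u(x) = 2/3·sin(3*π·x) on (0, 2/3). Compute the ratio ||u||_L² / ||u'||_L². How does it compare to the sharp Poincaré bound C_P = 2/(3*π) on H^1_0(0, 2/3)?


||u||_L² / ||u'||_L² = 1/(3*π) < C_P = 2/(3*π).

u(x) = 2/3·sin(3*π·x), so u'(x) = 2*π*cos(3*π*x).
Writing u(x) = A·sin(kπx/L) with A = 2/3 and k = 2, use ∫_0^L sin²(kπx/L) dx = L/2 and ∫_0^L cos²(kπx/L) dx = L/2.
u² = 4/9·sin²(3*π·x) and (u')² = 4*π^2·cos²(3*π·x), and each of sin², cos² integrates to L/2 = 1/3 over (0, 2/3).
∫_0^2/3 u² dx = 4/27, so ||u||_L² = 2*sqrt(3)/9.
∫_0^2/3 (u')² dx = 4*π^2/3, so ||u'||_L² = 2*sqrt(3)*π/3.
Ratio ||u||_L² / ||u'||_L² = 1/(3*π).
Sharp Poincaré constant on H^1_0(0, 2/3) is C_P = L/π = 2/(3*π), achieved by sin(3*π/2·x).
This is the k = 2 harmonic; the ratio L/(kπ) is strictly less than C_P = L/π, consistent with the sharp inequality ||u||_L² ≤ C_P ||u'||_L².


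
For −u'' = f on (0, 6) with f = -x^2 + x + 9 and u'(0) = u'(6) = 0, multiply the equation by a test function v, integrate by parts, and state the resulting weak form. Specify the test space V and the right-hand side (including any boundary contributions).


V = H^1(0, 6) (no boundary constraint on v; u is determined up to an additive constant); weak form: ∫_0^6 u'v' dx = ∫_0^6 (-x^2 + x + 9) v dx for all v ∈ V.

Multiply both sides by a test function v and integrate from 0 to 6:
  ∫_0^6 −u''(x) v(x) dx = ∫_0^6 f(x) v(x) dx.
Integrate the LHS by parts once:
  ∫_0^6 −u'' v dx = −[u'(x) v(x)]_0^6 + ∫_0^6 u'(x) v'(x) dx.
Thus ∫_0^6 u'(x) v'(x) dx = ∫_0^6 f(x) v(x) dx + [u'(x) v(x)]_0^6.
Choose V so that boundary terms are either known or forced to vanish.
u has homogeneous Neumann: u'(0) = u'(6) = 0. So [u' v]_0^6 = 0·v(6) − 0·v(0) = 0 for any v; take V = H^1(0, 6).
Weak formulation: find u (satisfying any essential BC) such that ∫_0^6 u'(x) v'(x) dx = ∫_0^6 f v dx for all v ∈ V (homogeneous Neumann, so boundary terms vanish).
Substituting f(x) = -x^2 + x + 9, the right-hand side is ∫_0^6 (-x^2 + x + 9) v dx.
Compatibility check (pure Neumann): taking v ≡ 1 ∈ V gives 0 = ∫_0^6 f dx + (0) − (0), i.e. ∫_0^6 f dx must equal u'(0) − u'(6) = 0. Indeed ∫_0^6 (-x^2 + x + 9) dx = 0, so the data are compatible. The solution is then unique only up to an additive constant (fix it e.g. by requiring ∫_0^6 u dx = 0).


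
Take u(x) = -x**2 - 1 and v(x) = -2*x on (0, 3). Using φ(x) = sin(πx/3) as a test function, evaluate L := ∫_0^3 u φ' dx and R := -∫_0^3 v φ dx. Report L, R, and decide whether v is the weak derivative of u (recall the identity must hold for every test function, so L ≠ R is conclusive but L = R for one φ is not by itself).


LHS = 18/π, RHS = 18/π. Yes, v = u' weakly.

u(x) = -x**2 - 1, classical derivative u'(x) = -2*x.
φ(x) = sin(πx/3), so φ'(x) = π*cos(π*x/3)/3.
Note φ(0) = φ(3) = 0, so the boundary term u·φ vanishes.
LHS = ∫_0^3 u(x) φ'(x) dx = ∫_0^3 (-π*x^2*cos(π*x/3)/3 - π*cos(π*x/3)/3) dx. Term by term:
  ∫_0^3 -π*cos(π*x/3)/3 dx = 0;  ∫_0^3 -π*x^2*cos(π*x/3)/3 dx = 18/π.
Sum: 0 + 18/π = 18/π.
So LHS = 18/π.
∫_0^3 v(x) φ(x) dx = ∫_0^3 (-2*x*sin(π*x/3)) dx. Term by term:
  ∫_0^3 -2*x*sin(π*x/3) dx = -18/π.
So RHS = -∫_0^3 v(x) φ(x) dx = 18/π.
LHS = RHS, so the identity holds for this test φ.
Moreover u is smooth here and v(x) = u'(x) = -2*x pointwise, so the identity holds for every test function. Hence v is the weak derivative of u.


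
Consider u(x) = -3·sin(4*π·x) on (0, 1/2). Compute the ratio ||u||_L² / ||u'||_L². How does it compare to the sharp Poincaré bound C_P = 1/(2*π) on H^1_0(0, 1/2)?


||u||_L² / ||u'||_L² = 1/(4*π) < C_P = 1/(2*π).

u(x) = -3·sin(4*π·x), so u'(x) = -12*π*cos(4*π*x).
Writing u(x) = A·sin(kπx/L) with A = -3 and k = 2, use ∫_0^L sin²(kπx/L) dx = L/2 and ∫_0^L cos²(kπx/L) dx = L/2.
u² = 9·sin²(4*π·x) and (u')² = 144*π^2·cos²(4*π·x), and each of sin², cos² integrates to L/2 = 1/4 over (0, 1/2).
∫_0^1/2 u² dx = 9/4, so ||u||_L² = 3/2.
∫_0^1/2 (u')² dx = 36*π^2, so ||u'||_L² = 6*π.
Ratio ||u||_L² / ||u'||_L² = 1/(4*π).
Sharp Poincaré constant on H^1_0(0, 1/2) is C_P = L/π = 1/(2*π), achieved by sin(2*π·x).
This is the k = 2 harmonic; the ratio L/(kπ) is strictly less than C_P = L/π, consistent with the sharp inequality ||u||_L² ≤ C_P ||u'||_L².


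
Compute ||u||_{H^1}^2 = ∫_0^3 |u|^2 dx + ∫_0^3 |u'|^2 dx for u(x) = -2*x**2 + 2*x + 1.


||u||_{H^1}^2 = 687/5

The H^1 norm (squared) on an interval (0, L) is
  ||u||_{H^1}^2 = ∫_0^L u(x)^2 dx + ∫_0^L u'(x)^2 dx.
Compute u'(x) = 2 - 4*x.
Then u(x)^2 = 4*x**4 - 8*x**3 + 4*x + 1 and u'(x)^2 = 16*x**2 - 16*x + 4.
Integrate each monomial from 0 to 3 using ∫_0^3 c·x^n dx = c·3^(n+1)/(n+1):
  ∫_0^3 u(x)^2 dx = ∫_0^3 (4*x^4 - 8*x^3 + 4*x + 1) dx. Term by term:
    ∫_0^3 4*x^4 dx = 972/5;  ∫_0^3 -8*x^3 dx = -162;  ∫_0^3 4*x dx = 18;
    ∫_0^3 1 dx = 3.
  Sum: 972/5 − 162 + 18 + 3 = 267/5.
  ∫_0^3 u'(x)^2 dx = ∫_0^3 (16*x^2 - 16*x + 4) dx. Term by term:
    ∫_0^3 16*x^2 dx = 144;  ∫_0^3 -16*x dx = -72;  ∫_0^3 4 dx = 12.
  Sum: 144 − 72 + 12 = 84.
Adding: ||u||_{H^1}^2 = 267/5 + 84 = 687/5.


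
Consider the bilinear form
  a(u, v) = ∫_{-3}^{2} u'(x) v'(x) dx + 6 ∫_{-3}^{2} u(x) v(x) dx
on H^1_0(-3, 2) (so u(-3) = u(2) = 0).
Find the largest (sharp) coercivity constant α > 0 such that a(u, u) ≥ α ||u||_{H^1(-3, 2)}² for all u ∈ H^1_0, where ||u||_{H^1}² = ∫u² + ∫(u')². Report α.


α = 1

Coercivity of a(·,·) on H^1_0(-3, 2) means a(u, u) ≥ α ||u||_{H^1}² for every u ∈ H^1_0.
The interval has length L = 5, and Poincaré/coercivity depend only on L. Here a(u, u) = ∫(u')² + (6)·∫u².
Here c = 6 ≥ 1, so a(u,u) = ∫(u')² + c∫u² ≥ ∫(u')² + ∫u² = ||u||_{H^1}², i.e. α = 1 works. No larger α is possible: a(u,u) ≥ α||u||_{H^1}² means (1−α)∫(u')² ≥ (α−c)∫u², and for the modes u_n = sin(nπ(x−x₀)/L) (x₀ the left endpoint) one has ∫u_n²/∫(u_n')² = (L/(nπ))² → 0, so a(u_n,u_n)/||u_n||_{H^1}² → 1. Hence the optimal constant is α = 1.
Therefore α = 1.


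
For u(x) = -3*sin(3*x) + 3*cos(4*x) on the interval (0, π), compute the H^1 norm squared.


||u||_{H^1(0,π)}^2 = 1836/7 + 243*π/2

u'(x) = -12*sin(4*x) - 9*cos(3*x).
Expand u² and (u')² and integrate term by term on (0, π), using: for integers n ≥ 1, ∫_0^π sin²(nx) dx = ∫_0^π cos²(nx) dx = π/2; for n ≠ n', ∫_0^π sin(nx)sin(n'x) dx = ∫_0^π cos(nx)cos(n'x) dx = 0; and by product-to-sum, ∫_0^π sin(nx)cos(n'x) dx = ½∫_0^π [sin((n+n')x) + sin((n−n')x)] dx, which is 0 when n+n' is even and 2n/(n²−n'²) when n+n' is odd (it need not vanish on (0, π)).
  u² squared terms: (-3)²·∫sin(3x)² dx = 9·π/2 = 9*π/2;  (3)²·∫cos(4x)² dx = 9·π/2 = 9*π/2.
  u² cross terms: 2·(-3)·(3)·∫sin(3x)·cos(4x) dx = -18·(-6/7) = 108/7.
  So ∫_0^π u² dx = 9*π/2 + 9*π/2 + 108/7 = 108/7 + 9*π.
  (u')² squared terms: (-12)²·∫sin(4x)² dx = 144·π/2 = 72*π;  (-9)²·∫cos(3x)² dx = 81·π/2 = 81*π/2.
  (u')² cross terms: 2·(-12)·(-9)·∫sin(4x)·cos(3x) dx = 216·(8/7) = 1728/7.
  So ∫_0^π (u')² dx = 72*π + 81*π/2 + 1728/7 = 1728/7 + 225*π/2.
||u||_{H^1}^2 = (108/7 + 9*π) + (1728/7 + 225*π/2) = 1836/7 + 243*π/2.
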